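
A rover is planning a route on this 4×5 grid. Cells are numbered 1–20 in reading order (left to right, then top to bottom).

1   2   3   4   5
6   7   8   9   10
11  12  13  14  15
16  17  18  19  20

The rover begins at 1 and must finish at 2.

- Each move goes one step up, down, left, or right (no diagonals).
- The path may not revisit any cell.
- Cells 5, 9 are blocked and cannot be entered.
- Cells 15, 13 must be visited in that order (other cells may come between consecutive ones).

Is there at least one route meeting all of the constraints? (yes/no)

One route that works: 1 → 6 → 11 → 16 → 17 → 18 → 19 → 20 → 15 → 14 → 13 → 8 → 3 → 2.

yes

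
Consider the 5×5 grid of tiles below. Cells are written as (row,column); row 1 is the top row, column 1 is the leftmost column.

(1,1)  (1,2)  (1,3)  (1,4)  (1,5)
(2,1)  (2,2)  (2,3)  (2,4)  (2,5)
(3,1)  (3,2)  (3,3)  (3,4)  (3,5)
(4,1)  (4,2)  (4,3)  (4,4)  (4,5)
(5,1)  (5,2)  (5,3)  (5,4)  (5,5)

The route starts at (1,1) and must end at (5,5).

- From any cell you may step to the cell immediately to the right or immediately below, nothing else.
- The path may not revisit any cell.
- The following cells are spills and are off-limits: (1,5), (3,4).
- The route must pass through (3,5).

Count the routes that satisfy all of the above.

A right/down-only route from (1,1) to (5,5) makes exactly 4 down-moves and 4 right-moves in some order.
With no other constraints that would be C(8,4) = 70 routes.
Split at (3,5) and multiply the segment counts (each segment already excludes blocked cells): (1,1)→(3,5): 4; (3,5)→(5,5): 1; product = 4.
That gives 4 routes.

4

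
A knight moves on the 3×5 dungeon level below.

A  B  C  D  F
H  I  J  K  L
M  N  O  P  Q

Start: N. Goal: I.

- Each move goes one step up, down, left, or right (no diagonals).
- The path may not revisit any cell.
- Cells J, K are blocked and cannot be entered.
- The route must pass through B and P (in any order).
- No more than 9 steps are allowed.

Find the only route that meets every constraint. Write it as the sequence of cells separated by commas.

The budget equals the shortest possible length, so every move has to be on a shortest route through the required cells.
Route from N: 3× right (reaching Q), 2× up (reaching F), 3× left (reaching B), down to I — 9 moves in all.
Check: all required cells visited; 9 ≤ 9 moves.

N, O, P, Q, L, F, D, C, B, I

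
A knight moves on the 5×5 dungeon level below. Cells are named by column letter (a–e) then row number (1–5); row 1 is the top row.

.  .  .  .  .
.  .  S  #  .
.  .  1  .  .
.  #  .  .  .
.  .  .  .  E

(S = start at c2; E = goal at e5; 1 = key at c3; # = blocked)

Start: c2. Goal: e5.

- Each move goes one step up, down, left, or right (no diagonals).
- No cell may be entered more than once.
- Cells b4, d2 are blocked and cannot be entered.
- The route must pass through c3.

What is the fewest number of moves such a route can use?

5

Any route passes through c3 somewhere between c2 and e5. Summing Manhattan distances along the two legs (c2 → c3 → e5) gives a lower bound of 1 + 4 = 5 moves.
A route of 5 moves achieves this: c2 → c3 → c4 → c5 → d5 → e5.
Since 5 matches the lower bound, it is optimal.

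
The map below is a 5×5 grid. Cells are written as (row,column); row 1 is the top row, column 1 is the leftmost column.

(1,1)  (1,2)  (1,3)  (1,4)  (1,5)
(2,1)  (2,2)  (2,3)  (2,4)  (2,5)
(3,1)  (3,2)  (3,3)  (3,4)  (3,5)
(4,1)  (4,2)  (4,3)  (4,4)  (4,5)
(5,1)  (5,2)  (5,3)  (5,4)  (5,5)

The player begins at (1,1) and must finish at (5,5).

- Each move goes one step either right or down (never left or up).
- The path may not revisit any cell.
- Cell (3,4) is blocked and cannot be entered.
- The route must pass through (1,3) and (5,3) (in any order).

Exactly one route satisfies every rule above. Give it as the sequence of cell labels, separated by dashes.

(1,1) - (1,2) - (1,3) - (2,3) - (3,3) - (4,3) - (5,3) - (5,4) - (5,5)

Moves only go right or down, so the column and row indices never decrease.
Route from (1,1): 2× right (reaching (1,3)), 4× down (reaching (5,3)), 2× right (reaching (5,5)) — 8 moves in all.
Check: all required cells visited.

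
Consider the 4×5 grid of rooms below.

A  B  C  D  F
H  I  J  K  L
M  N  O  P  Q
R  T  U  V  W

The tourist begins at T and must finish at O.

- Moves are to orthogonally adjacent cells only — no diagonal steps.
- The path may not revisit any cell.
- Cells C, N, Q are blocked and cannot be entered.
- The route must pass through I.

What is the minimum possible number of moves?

6

Any route passes through I somewhere between T and O. Summing Manhattan distances along the two legs (T → I → O) gives a lower bound of 2 + 2 = 4 moves.
That bound ignores the blocked cells. Measuring each leg by the fewest moves that actually steer around them (T→I: 4; I→O: 2) raises the lower bound to 6.
A route of 6 moves exists: T → R → M → H → I → J → O.
Since 6 matches that lower bound, it is optimal.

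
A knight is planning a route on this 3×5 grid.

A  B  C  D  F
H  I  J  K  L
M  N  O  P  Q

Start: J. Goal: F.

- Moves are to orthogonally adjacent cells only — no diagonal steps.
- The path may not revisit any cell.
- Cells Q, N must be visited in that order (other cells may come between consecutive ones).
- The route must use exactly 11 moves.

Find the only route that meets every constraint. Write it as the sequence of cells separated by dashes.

The waypoints must appear in the order Q, N, with no cell reused.
Route from J: 2× right (reaching L), down to Q, 3× left (reaching N), 2× up (reaching B), 3× right (reaching F) — 11 moves in all.
Check: order respected (Q at step 3, N at step 6); 11 moves as required.

J - K - L - Q - P - O - N - I - B - C - D - F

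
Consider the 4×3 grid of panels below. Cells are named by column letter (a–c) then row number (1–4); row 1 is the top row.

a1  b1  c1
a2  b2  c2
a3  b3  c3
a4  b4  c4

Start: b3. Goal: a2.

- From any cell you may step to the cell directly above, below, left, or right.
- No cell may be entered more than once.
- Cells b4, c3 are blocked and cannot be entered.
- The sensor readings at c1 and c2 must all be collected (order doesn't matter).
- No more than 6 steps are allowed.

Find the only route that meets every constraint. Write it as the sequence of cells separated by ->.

b3 -> b2 -> c2 -> c1 -> b1 -> a1 -> a2

Any route must reach c1 and c2 and still end at a2 within 6 moves, so the order of the required stops is forced.
Route from b3: up to b2, right to c2, up to c1, 2× left (reaching a1), down to a2 — 6 moves in all.
Check: all required cells visited; 6 ≤ 6 moves.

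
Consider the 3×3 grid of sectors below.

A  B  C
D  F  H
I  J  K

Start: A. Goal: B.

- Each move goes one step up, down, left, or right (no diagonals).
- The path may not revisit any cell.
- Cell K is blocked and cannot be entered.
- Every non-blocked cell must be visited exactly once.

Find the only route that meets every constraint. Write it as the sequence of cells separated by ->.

A -> D -> I -> J -> F -> H -> C -> B

Need to visit all 8 open cells exactly once, starting at A and ending at B.
Cell H has only two open neighbours (C and F), so the path must pass straight through it: one of those is the cell it's entered from and the other is where it exits.
Route from A: down 2 to I, right 1 to J, up 1 to F, right 1 to H, up 1 to C, left 1 to B — 7 moves in all.
Check: all 8 open cells covered.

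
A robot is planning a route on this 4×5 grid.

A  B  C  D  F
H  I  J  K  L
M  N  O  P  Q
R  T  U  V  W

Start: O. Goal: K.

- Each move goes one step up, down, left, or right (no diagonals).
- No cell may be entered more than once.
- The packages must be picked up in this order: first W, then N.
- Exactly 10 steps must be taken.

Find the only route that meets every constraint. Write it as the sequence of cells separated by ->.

The waypoints must appear in the order W, N, with no cell reused.
Route from O: right 2 to Q, down 1 to W, left 3 to T, up 2 to I, right 2 to K — 10 moves in all.
Check: order respected (W at step 3, N at step 7); 10 moves as required.

O -> P -> Q -> W -> V -> U -> T -> N -> I -> J -> K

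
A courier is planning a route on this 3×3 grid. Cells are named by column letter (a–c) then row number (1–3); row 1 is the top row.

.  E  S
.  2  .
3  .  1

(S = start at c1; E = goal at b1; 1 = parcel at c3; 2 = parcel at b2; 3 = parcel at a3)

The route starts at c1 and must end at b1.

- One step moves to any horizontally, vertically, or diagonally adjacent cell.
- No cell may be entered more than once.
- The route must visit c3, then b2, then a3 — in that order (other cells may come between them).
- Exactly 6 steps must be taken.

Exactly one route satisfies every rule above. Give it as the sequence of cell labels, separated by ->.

c1 -> c2 -> c3 -> b2 -> a3 -> a2 -> b1

The waypoints must appear in the order c3, b2, a3, with no cell reused.
Route from c1: 2× down (reaching c3), up-left to b2, down-left to a3, up to a2, up-right to b1 — 6 moves in all.
Check: order respected (1 at step 2, 2 at step 3, 3 at step 4); 6 moves as required.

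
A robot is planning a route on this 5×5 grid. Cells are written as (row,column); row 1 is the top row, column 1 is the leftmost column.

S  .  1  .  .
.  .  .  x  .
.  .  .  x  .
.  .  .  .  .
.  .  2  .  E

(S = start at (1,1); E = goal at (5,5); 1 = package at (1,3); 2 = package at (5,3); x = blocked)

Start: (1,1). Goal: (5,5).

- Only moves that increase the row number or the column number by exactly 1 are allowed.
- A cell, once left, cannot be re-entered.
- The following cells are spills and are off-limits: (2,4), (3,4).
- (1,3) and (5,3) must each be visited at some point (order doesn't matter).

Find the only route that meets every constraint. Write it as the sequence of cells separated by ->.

Moves only go right or down, so the column and row indices never decrease.
Route from (1,1): 2× right (reaching (1,3)), 4× down (reaching (5,3)), 2× right (reaching (5,5)) — 8 moves in all.
Check: all required cells visited.

(1,1) -> (1,2) -> (1,3) -> (2,3) -> (3,3) -> (4,3) -> (5,3) -> (5,4) -> (5,5)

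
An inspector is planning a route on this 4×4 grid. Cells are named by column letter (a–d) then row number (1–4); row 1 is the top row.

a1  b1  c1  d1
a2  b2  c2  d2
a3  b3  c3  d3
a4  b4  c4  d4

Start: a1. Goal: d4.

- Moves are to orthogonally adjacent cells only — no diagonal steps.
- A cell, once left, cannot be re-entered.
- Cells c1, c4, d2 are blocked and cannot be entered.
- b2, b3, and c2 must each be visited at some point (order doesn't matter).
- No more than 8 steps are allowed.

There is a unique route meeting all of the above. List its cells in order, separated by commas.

The 8-move cap with required stops at b2, b3, c2 leaves no slack for detours.
Route from a1: 2× down (reaching a3), right to b3, up to b2, right to c2, down to c3, right to d3, down to d4 — 8 moves in all.
Check: all required cells visited; 8 ≤ 8 moves.

a1, a2, a3, b3, b2, c2, c3, d3, d4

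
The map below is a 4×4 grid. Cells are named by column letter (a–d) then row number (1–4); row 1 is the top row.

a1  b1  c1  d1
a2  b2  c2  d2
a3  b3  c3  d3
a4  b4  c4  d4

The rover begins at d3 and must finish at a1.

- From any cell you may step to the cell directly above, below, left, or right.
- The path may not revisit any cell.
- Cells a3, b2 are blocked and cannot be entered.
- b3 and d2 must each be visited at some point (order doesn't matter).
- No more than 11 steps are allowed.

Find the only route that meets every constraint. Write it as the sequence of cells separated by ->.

d3 -> d4 -> c4 -> b4 -> b3 -> c3 -> c2 -> d2 -> d1 -> c1 -> b1 -> a1

The 11-move cap with required stops at b3, d2 leaves no slack for detours.
Route from d3: down to d4, 2× left (reaching b4), up to b3, right to c3, up to c2, right to d2, up to d1, 3× left (reaching a1) — 11 moves in all.
Check: all required cells visited; 11 ≤ 11 moves.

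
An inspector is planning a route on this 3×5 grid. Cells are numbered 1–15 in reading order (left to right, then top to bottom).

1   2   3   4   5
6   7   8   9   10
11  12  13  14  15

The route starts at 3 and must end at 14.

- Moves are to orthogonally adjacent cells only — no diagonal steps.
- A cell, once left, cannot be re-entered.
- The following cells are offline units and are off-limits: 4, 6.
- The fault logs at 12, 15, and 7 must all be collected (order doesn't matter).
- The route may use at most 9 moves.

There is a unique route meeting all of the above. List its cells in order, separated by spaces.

The budget equals the shortest possible length, so every move has to be on a shortest route through the required cells.
Route from 3: left 1 to 2, down 2 to 12, right 1 to 13, up 1 to 8, right 2 to 10, down 1 to 15, left 1 to 14 — 9 moves in all.
Check: all required cells visited; 9 ≤ 9 moves.

3 2 7 12 13 8 9 10 15 14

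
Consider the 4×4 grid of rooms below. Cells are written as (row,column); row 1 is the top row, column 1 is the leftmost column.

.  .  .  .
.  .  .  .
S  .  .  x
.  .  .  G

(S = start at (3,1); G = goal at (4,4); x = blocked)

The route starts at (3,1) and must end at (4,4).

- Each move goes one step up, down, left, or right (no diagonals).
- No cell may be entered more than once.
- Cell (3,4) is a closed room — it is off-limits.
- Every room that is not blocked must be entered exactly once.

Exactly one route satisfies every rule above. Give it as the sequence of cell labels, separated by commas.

(3,1), (4,1), (4,2), (3,2), (2,2), (2,1), (1,1), (1,2), (1,3), (1,4), (2,4), (2,3), (3,3), (4,3), (4,4)

Need to visit all 15 open cells exactly once, starting at (3,1) and ending at (4,4).
Cell (4,1) has only two open neighbours ((3,1) and (4,2)), so the path must pass straight through it: one of those is the cell it's entered from and the other is where it exits.
Route from (3,1): down 1 to (4,1), right 1 to (4,2), up 2 to (2,2), left 1 to (2,1), up 1 to (1,1), right 3 to (1,4), down 1 to (2,4), left 1 to (2,3), down 2 to (4,3), right 1 to (4,4) — 14 moves in all.
Check: all 15 open cells covered.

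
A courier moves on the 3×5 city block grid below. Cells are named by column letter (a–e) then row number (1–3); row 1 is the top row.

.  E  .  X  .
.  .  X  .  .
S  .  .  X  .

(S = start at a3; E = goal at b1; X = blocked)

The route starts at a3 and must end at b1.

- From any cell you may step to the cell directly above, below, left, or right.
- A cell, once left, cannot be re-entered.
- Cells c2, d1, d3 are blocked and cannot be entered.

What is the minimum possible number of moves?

3

The Manhattan distance from a3 to b1 is |3−1| + |1−2| = 3, so at least 3 moves are needed.
A route of 3 moves achieves this: a3 → a2 → a1 → b1.
Since 3 matches the lower bound, it is optimal.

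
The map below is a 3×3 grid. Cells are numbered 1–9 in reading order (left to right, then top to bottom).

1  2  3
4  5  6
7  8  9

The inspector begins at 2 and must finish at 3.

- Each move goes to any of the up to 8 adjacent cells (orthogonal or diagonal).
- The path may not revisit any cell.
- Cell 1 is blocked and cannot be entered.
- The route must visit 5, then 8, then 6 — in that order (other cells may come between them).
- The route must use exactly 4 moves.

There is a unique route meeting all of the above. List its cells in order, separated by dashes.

2 - 5 - 8 - 6 - 3

The waypoints must appear in the order 5, 8, 6, with no cell reused.
Route from 2: 2× down (reaching 8), up-right to 6, up to 3 — 4 moves in all.
Check: order respected (5 at step 1, 8 at step 2, 6 at step 3); 4 moves as required.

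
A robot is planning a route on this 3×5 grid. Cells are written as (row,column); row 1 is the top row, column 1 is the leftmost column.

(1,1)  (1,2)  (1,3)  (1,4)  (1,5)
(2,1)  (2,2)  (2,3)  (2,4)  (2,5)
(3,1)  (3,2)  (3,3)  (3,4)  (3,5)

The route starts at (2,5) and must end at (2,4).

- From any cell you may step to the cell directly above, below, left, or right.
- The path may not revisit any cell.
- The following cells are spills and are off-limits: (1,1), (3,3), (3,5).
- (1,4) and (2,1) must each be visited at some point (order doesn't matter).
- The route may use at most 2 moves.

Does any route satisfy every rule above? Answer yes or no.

no

Even ignoring the no-revisit rule, getting from (2,5) to (2,4), taking the cheapest ordering (2,5) → (2,1) → (1,4) → (2,4) needs at least 4 + 4 + 1 = 9 moves (Manhattan distance per leg), which exceeds the 2-move limit.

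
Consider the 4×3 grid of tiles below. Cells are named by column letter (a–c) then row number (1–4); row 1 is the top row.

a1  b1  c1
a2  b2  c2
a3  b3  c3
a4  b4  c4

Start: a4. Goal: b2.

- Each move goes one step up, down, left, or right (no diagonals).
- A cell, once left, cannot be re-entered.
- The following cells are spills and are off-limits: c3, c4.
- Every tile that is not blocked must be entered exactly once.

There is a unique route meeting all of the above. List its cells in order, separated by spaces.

Need to visit all 10 open cells exactly once, starting at a4 and ending at b2.
Route from a4: right 1 to b4, up 1 to b3, left 1 to a3, up 2 to a1, right 2 to c1, down 1 to c2, left 1 to b2 — 9 moves in all.
Check: all 10 open cells covered.

a4 b4 b3 a3 a2 a1 b1 c1 c2 b2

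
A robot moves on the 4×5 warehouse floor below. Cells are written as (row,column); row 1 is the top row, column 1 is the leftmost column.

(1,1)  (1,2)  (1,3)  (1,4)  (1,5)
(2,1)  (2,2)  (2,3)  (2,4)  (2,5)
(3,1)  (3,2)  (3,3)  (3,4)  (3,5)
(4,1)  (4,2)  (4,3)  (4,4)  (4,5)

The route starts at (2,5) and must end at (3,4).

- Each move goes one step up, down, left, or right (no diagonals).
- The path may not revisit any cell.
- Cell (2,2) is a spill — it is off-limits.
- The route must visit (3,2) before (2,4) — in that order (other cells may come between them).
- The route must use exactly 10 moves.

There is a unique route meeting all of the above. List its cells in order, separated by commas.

(2,5), (3,5), (4,5), (4,4), (4,3), (4,2), (3,2), (3,3), (2,3), (2,4), (3,4)

The waypoints must appear in the order (3,2), (2,4), with no cell reused.
Route from (2,5): down 2 to (4,5), left 3 to (4,2), up 1 to (3,2), right 1 to (3,3), up 1 to (2,3), right 1 to (2,4), down 1 to (3,4) — 10 moves in all.
Check: order respected ((3,2) at step 6, (2,4) at step 9); 10 moves as required.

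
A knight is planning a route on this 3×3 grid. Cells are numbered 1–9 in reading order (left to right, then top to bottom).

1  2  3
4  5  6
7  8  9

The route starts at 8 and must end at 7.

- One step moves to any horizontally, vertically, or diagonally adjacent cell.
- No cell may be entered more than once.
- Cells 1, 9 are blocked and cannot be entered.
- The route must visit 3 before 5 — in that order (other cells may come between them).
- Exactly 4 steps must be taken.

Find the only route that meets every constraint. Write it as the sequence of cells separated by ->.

The waypoints must appear in the order 3, 5, with no cell reused.
Route from 8: up-right to 6, up to 3, 2× down-left (reaching 7) — 4 moves in all.
Check: order respected (3 at step 2, 5 at step 3); 4 moves as required.

8 -> 6 -> 3 -> 5 -> 7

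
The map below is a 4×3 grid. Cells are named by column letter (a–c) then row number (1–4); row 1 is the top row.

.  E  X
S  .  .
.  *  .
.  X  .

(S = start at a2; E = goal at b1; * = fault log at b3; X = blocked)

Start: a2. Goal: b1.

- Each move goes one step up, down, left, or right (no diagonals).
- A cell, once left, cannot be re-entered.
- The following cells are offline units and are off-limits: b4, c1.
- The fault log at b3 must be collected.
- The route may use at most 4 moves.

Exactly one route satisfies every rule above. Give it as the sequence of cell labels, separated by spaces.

a2 a3 b3 b2 b1

The budget equals the shortest possible length, so every move has to be on a shortest route through the required cells.
Route from a2: down to a3, right to b3, 2× up (reaching b1) — 4 moves in all.
Check: all required cells visited; 4 ≤ 4 moves.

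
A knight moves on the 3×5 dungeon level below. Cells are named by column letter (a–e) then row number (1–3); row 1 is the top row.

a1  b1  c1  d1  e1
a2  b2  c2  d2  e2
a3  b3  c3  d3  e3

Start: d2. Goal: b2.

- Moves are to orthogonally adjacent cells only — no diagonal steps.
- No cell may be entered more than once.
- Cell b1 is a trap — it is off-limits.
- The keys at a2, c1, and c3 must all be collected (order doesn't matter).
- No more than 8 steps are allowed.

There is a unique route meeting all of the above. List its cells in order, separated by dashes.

The 8-move cap with required stops at a2, c1, c3 leaves no slack for detours.
Route from d2: up 1 to d1, left 1 to c1, down 2 to c3, left 2 to a3, up 1 to a2, right 1 to b2 — 8 moves in all.
Check: all required cells visited; 8 ≤ 8 moves.

d2 - d1 - c1 - c2 - c3 - b3 - a3 - a2 - b2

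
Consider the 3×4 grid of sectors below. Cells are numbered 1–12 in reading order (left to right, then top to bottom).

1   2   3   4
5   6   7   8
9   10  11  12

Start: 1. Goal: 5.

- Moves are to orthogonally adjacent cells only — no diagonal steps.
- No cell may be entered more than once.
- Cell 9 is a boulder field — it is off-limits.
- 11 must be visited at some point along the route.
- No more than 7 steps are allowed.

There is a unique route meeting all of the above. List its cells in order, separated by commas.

1, 2, 3, 7, 11, 10, 6, 5

Any route must reach 11 and still end at 5 within 7 moves, so the order of the required stops is forced.
Route from 1: 2× right (reaching 3), 2× down (reaching 11), left to 10, up to 6, left to 5 — 7 moves in all.
Check: all required cells visited; 7 ≤ 7 moves.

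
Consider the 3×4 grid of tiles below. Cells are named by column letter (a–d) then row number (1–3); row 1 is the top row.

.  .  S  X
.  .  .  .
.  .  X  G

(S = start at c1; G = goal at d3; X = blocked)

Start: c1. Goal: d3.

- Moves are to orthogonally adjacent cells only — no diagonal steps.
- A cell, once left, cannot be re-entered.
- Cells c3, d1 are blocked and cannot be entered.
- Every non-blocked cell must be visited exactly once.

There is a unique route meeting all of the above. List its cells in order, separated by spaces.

c1 b1 a1 a2 a3 b3 b2 c2 d2 d3

Need to visit all 10 open cells exactly once, starting at c1 and ending at d3.
Route from c1: 2× left (reaching a1), 2× down (reaching a3), right to b3, up to b2, 2× right (reaching d2), down to d3 — 9 moves in all.
Check: all 10 open cells covered.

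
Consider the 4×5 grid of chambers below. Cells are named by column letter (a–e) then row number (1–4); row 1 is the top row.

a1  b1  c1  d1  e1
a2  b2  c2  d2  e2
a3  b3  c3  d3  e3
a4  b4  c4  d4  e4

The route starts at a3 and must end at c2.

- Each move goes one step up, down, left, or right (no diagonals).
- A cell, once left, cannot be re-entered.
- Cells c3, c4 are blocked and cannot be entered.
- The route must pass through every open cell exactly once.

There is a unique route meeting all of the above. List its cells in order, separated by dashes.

Need to visit all 18 open cells exactly once, starting at a3 and ending at c2.
Route from a3: down 1 to a4, right 1 to b4, up 2 to b2, left 1 to a2, up 1 to a1, right 4 to e1, down 3 to e4, left 1 to d4, up 2 to d2, left 1 to c2 — 17 moves in all.
Check: all 18 open cells covered.

a3 - a4 - b4 - b3 - b2 - a2 - a1 - b1 - c1 - d1 - e1 - e2 - e3 - e4 - d4 - d3 - d2 - c2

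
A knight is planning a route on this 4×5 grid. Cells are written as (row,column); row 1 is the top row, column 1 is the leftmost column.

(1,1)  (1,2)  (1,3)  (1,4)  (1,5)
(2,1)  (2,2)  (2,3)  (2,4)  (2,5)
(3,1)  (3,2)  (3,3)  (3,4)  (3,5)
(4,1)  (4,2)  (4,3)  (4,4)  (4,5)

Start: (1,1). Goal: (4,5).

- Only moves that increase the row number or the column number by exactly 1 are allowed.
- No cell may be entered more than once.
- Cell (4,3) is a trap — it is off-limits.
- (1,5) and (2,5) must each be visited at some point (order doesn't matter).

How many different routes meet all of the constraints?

1

A right/down-only route from (1,1) to (4,5) makes exactly 3 down-moves and 4 right-moves in some order.
With no other constraints that would be C(7,3) = 35 routes.
A monotone route can only reach the required cells in the order (1,5), (2,5), so split there and multiply the segment counts (each segment already excludes blocked cells): (1,1)→(1,5): 1; (1,5)→(2,5): 1; (2,5)→(4,5): 1; product = 1.
That gives 1 route.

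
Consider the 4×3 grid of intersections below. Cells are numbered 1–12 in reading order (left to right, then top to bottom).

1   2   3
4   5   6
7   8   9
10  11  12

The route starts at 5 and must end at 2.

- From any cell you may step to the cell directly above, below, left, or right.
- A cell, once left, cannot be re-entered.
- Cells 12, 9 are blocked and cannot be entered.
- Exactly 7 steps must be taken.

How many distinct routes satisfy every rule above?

Need simple routes of exactly 7 moves from 5 to 2 (Manhattan distance 1, so 3 moves are spent on a detour and 3 undoing it).
Enumerating: 5 8 11 10 7 4 1 2.
That gives 1 route.

1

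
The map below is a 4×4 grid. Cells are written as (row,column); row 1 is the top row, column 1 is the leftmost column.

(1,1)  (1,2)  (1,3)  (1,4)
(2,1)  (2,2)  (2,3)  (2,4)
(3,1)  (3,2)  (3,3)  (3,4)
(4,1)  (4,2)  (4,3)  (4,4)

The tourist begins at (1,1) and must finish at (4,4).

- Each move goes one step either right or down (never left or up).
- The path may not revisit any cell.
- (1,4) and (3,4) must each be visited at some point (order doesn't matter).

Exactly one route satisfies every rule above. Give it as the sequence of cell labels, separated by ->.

(1,1) -> (1,2) -> (1,3) -> (1,4) -> (2,4) -> (3,4) -> (4,4)

Moves only go right or down, so the column and row indices never decrease.
Route from (1,1): right 3 to (1,4), down 3 to (4,4) — 6 moves in all.
Check: all required cells visited.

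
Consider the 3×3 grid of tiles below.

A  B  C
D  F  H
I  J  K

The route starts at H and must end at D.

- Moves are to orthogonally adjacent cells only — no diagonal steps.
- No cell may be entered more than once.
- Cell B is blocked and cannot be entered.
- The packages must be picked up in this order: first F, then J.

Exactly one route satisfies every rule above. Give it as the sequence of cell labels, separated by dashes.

The waypoints must appear in the order F, J, with no cell reused.
Route from H: left to F, down to J, left to I, up to D — 4 moves in all.
Check: order respected (F at step 1, J at step 2).

H - F - J - I - D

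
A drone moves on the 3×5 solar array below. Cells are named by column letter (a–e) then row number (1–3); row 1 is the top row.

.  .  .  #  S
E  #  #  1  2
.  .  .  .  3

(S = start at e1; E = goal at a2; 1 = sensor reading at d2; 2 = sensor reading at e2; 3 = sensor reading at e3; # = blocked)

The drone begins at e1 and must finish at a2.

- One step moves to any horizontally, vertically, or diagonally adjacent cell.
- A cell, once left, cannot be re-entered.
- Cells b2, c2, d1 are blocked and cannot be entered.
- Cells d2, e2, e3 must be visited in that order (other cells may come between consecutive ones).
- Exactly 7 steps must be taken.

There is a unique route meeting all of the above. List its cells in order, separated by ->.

The waypoints must appear in the order d2, e2, e3, with no cell reused.
Route from e1: down-left to d2, right to e2, down to e3, 3× left (reaching b3), up-left to a2 — 7 moves in all.
Check: order respected (1 at step 1, 2 at step 2, 3 at step 3); 7 moves as required.

e1 -> d2 -> e2 -> e3 -> d3 -> c3 -> b3 -> a2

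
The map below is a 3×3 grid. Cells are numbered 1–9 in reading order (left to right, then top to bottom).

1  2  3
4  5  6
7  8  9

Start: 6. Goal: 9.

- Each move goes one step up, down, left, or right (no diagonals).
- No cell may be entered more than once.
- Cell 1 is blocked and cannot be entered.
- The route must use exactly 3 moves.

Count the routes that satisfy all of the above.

Need simple routes of exactly 3 moves from 6 to 9 (Manhattan distance 1, so 1 moves are spent on a detour and 1 undoing it).
Enumerating: 6 5 8 9.
That gives 1 route.

1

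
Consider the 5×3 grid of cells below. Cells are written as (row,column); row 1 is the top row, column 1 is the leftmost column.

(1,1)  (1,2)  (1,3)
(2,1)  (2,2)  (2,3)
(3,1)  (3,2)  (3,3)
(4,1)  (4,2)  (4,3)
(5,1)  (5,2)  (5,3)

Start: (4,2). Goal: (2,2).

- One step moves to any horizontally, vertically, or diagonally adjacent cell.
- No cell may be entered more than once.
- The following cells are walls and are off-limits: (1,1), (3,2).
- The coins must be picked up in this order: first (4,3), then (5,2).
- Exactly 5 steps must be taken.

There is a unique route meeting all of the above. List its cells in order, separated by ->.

(4,2) -> (4,3) -> (5,2) -> (4,1) -> (3,1) -> (2,2)

The waypoints must appear in the order (4,3), (5,2), with no cell reused.
Route from (4,2): right 1 to (4,3), down-left 1 to (5,2), up-left 1 to (4,1), up 1 to (3,1), up-right 1 to (2,2) — 5 moves in all.
Check: order respected ((4,3) at step 1, (5,2) at step 2); 5 moves as required.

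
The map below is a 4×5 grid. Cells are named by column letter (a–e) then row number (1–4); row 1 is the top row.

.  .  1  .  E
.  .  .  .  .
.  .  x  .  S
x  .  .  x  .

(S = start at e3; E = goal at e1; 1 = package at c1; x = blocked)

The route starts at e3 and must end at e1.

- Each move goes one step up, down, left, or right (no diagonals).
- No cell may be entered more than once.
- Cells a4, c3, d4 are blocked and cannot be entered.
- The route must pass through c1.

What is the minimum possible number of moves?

Any route passes through c1 somewhere between e3 and e1. Summing Manhattan distances along the two legs (e3 → c1 → e1) gives a lower bound of 4 + 2 = 6 moves.
A route of 6 moves achieves this: e3 → e2 → d2 → c2 → c1 → d1 → e1.
Since 6 matches the lower bound, it is optimal.

6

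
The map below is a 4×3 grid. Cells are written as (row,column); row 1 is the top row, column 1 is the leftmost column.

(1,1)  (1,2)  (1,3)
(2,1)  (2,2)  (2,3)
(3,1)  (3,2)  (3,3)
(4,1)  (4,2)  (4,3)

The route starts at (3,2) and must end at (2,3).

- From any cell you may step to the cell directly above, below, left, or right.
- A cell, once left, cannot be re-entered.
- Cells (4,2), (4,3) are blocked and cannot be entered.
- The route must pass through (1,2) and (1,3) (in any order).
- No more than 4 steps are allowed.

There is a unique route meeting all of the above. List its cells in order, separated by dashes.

Any route must reach (1,2) and (1,3) and still end at (2,3) within 4 moves, so the order of the required stops is forced.
Route from (3,2): up 2 to (1,2), right 1 to (1,3), down 1 to (2,3) — 4 moves in all.
Check: all required cells visited; 4 ≤ 4 moves.

(3,2) - (2,2) - (1,2) - (1,3) - (2,3)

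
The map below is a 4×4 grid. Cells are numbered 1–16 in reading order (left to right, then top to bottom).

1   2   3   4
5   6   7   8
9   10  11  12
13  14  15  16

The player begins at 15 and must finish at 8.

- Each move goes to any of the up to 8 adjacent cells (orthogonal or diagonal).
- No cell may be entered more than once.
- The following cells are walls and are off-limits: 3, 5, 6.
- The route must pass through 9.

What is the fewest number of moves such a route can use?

5

Any route passes through 9 somewhere between 15 and 8. Summing Chebyshev distances along the two legs (15 → 9 → 8) gives a lower bound of 2 + 3 = 5 moves.
A route of 5 moves achieves this: 15 → 10 → 9 → 14 → 11 → 8.
Since 5 matches the lower bound, it is optimal.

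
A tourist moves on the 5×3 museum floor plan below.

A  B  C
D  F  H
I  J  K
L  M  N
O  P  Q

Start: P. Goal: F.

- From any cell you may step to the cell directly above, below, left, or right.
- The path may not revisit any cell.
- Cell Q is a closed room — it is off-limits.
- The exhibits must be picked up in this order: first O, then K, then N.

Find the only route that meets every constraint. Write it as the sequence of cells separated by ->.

The waypoints must appear in the order O, K, N, with no cell reused.
Route from P: left to O, 4× up (reaching A), 2× right (reaching C), 3× down (reaching N), left to M, 2× up (reaching F) — 13 moves in all.
Check: order respected (O at step 1, K at step 9, N at step 10).

P -> O -> L -> I -> D -> A -> B -> C -> H -> K -> N -> M -> J -> F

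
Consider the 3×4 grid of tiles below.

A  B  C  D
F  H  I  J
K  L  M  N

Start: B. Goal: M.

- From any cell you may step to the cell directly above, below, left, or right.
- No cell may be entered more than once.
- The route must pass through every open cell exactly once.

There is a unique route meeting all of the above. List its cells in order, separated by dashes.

B - A - F - K - L - H - I - C - D - J - N - M

Need to visit all 12 open cells exactly once, starting at B and ending at M.
Route from B: left to A, 2× down (reaching K), right to L, up to H, right to I, up to C, right to D, 2× down (reaching N), left to M — 11 moves in all.
Check: all 12 open cells covered.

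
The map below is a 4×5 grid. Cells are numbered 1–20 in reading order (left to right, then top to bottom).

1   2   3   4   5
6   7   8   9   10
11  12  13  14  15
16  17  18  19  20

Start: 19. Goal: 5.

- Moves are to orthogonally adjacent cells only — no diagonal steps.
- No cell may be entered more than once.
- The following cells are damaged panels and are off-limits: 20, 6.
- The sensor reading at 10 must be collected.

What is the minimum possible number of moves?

Any route passes through 10 somewhere between 19 and 5. Summing Manhattan distances along the two legs (19 → 10 → 5) gives a lower bound of 3 + 1 = 4 moves.
A route of 4 moves achieves this: 19 → 14 → 9 → 10 → 5.
Since 4 matches the lower bound, it is optimal.

4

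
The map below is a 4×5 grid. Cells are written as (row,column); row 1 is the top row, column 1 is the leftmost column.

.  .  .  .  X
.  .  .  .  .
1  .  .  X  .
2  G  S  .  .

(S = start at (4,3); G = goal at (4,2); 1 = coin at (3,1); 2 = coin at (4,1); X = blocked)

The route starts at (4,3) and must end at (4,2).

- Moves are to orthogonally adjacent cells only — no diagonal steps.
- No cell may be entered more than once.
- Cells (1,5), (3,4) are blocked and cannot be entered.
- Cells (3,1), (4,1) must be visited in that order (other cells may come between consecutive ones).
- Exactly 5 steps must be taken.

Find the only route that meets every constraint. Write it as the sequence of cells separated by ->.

The waypoints must appear in the order (3,1), (4,1), with no cell reused.
Route from (4,3): up to (3,3), 2× left (reaching (3,1)), down to (4,1), right to (4,2) — 5 moves in all.
Check: order respected (1 at step 3, 2 at step 4); 5 moves as required.

(4,3) -> (3,3) -> (3,2) -> (3,1) -> (4,1) -> (4,2)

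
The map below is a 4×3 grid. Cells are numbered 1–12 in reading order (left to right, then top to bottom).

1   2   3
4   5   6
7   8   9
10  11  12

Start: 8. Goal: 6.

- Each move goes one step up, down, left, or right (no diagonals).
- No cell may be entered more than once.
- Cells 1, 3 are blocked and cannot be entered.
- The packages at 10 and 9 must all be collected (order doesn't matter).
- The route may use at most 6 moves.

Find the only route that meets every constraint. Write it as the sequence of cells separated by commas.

The budget equals the shortest possible length, so every move has to be on a shortest route through the required cells.
Route from 8: left 1 to 7, down 1 to 10, right 2 to 12, up 2 to 6 — 6 moves in all.
Check: all required cells visited; 6 ≤ 6 moves.

8, 7, 10, 11, 12, 9, 6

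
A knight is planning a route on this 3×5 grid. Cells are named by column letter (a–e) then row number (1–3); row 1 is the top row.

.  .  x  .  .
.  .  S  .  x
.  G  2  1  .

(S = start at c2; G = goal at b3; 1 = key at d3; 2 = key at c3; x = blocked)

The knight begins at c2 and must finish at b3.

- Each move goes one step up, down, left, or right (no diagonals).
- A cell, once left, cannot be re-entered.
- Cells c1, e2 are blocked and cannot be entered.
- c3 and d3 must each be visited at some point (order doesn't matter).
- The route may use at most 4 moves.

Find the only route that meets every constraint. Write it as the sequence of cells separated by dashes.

The budget equals the shortest possible length, so every move has to be on a shortest route through the required cells.
Route from c2: right to d2, down to d3, 2× left (reaching b3) — 4 moves in all.
Check: all required cells visited; 4 ≤ 4 moves.

c2 - d2 - d3 - c3 - b3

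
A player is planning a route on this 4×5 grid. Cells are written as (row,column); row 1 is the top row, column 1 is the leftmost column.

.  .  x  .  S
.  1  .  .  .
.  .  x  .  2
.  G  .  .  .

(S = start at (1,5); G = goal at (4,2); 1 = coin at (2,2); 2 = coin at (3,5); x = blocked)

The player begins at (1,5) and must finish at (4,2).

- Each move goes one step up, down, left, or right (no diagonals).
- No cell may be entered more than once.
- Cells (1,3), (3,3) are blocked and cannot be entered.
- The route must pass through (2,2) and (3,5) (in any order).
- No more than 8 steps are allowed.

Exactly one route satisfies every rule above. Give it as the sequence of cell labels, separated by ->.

(1,5) -> (2,5) -> (3,5) -> (3,4) -> (2,4) -> (2,3) -> (2,2) -> (3,2) -> (4,2)

The 8-move cap with required stops at (2,2), (3,5) leaves no slack for detours.
Route from (1,5): down 2 to (3,5), left 1 to (3,4), up 1 to (2,4), left 2 to (2,2), down 2 to (4,2) — 8 moves in all.
Check: all required cells visited; 8 ≤ 8 moves.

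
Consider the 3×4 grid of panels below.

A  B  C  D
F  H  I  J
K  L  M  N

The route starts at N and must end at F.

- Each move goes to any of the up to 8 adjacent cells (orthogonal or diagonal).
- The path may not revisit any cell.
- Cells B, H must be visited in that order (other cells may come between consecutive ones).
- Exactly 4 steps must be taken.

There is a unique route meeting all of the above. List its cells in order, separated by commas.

N, I, B, H, F

The waypoints must appear in the order B, H, with no cell reused.
Route from N: 2× up-left (reaching B), down to H, left to F — 4 moves in all.
Check: order respected (B at step 2, H at step 3); 4 moves as required.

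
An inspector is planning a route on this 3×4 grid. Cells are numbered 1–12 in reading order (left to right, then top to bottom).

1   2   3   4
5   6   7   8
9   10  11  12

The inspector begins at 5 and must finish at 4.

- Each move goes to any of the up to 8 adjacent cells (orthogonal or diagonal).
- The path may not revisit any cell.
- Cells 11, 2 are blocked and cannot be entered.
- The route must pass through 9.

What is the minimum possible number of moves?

Any route passes through 9 somewhere between 5 and 4. Summing Chebyshev distances along the two legs (5 → 9 → 4) gives a lower bound of 1 + 3 = 4 moves.
A route of 4 moves achieves this: 5 → 9 → 6 → 3 → 4.
Since 4 matches the lower bound, it is optimal.

4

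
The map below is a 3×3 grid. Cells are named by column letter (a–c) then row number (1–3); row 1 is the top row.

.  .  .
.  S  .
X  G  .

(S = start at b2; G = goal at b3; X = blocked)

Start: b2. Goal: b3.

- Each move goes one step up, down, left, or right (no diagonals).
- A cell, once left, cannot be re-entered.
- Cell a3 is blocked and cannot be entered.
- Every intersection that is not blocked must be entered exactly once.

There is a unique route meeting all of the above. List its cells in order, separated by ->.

Need to visit all 8 open cells exactly once, starting at b2 and ending at b3.
Cell a1 has only two open neighbours (a2 and b1), so the path must pass straight through it: one of those is the cell it's entered from and the other is where it exits.
Route from b2: left to a2, up to a1, 2× right (reaching c1), 2× down (reaching c3), left to b3 — 7 moves in all.
Check: all 8 open cells covered.

b2 -> a2 -> a1 -> b1 -> c1 -> c2 -> c3 -> b3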